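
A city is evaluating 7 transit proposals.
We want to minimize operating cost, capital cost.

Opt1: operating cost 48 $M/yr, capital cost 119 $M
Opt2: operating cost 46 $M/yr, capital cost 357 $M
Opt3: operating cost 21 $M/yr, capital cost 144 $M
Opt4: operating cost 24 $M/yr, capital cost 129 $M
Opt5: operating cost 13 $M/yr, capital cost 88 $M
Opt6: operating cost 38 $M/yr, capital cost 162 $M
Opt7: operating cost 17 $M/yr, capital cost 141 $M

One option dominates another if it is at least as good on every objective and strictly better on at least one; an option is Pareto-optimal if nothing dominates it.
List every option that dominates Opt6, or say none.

Opt3: operating cost 21≤38, capital cost 144≤162 — dominates Opt6.
Opt4: operating cost 24≤38, capital cost 129≤162 — dominates Opt6.
Opt5: operating cost 13≤38, capital cost 88≤162 — dominates Opt6.
Opt7: operating cost 17≤38, capital cost 141≤162 — dominates Opt6.
Others (Opt1, Opt2) are each worse than Opt6 on at least one objective.

Opt3, Opt4, Opt5, Opt7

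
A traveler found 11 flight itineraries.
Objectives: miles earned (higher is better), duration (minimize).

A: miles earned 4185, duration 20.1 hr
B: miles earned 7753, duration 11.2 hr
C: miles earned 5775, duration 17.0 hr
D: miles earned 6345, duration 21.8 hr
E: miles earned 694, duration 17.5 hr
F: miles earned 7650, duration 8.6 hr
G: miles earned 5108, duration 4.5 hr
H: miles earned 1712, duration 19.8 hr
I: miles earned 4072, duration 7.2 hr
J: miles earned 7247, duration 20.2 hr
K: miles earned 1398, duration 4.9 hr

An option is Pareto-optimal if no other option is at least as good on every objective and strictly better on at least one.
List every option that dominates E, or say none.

B: miles earned 7753≥694, duration 11.2≤17.5 — dominates E.
C: miles earned 5775≥694, duration 17.0≤17.5 — dominates E.
F: miles earned 7650≥694, duration 8.6≤17.5 — dominates E.
G: miles earned 5108≥694, duration 4.5≤17.5 — dominates E.
I: miles earned 4072≥694, duration 7.2≤17.5 — dominates E.
K: miles earned 1398≥694, duration 4.9≤17.5 — dominates E.
Others (A, D, H, J) are each worse than E on at least one objective.

B, C, F, G, I, K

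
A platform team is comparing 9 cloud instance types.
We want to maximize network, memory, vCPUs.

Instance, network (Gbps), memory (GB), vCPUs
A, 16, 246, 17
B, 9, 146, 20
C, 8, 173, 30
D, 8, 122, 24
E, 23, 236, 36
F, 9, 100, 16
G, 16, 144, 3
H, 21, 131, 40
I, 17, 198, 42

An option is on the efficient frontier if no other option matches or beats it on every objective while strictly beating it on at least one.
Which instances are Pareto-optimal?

A: not dominated (best memory).
B: dominated by E (network 23≥9, memory 236≥146, vCPUs 36≥20).
C: dominated by E (network 23≥8, memory 236≥173, vCPUs 36≥30).
D: dominated by C (network 8≥8, memory 173≥122, vCPUs 30≥24).
E: not dominated (best network).
F: dominated by A (network 16≥9, memory 246≥100, vCPUs 17≥16).
G: dominated by A (network 16≥16, memory 246≥144, vCPUs 17≥3).
H: not dominated.
I: not dominated (best vCPUs).

A, E, H, I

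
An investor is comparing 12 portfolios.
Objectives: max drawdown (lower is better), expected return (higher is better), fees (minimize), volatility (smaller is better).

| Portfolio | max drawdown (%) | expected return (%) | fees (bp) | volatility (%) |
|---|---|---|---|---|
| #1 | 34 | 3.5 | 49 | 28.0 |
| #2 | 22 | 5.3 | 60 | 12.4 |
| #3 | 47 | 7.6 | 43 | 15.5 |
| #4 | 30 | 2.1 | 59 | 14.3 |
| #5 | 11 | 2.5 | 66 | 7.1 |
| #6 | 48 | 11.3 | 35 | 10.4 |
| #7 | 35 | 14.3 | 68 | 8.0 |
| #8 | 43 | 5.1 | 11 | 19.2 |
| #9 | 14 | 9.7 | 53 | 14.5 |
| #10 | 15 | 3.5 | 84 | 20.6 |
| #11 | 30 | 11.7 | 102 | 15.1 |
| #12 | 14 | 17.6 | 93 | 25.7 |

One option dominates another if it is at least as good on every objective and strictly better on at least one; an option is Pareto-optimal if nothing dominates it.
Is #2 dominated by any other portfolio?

#1: worse on max drawdown (34 vs 22).
#3: worse on max drawdown (47 vs 22).
#4: worse on max drawdown (30 vs 22).
#5: worse on expected return (2.5 vs 5.3).
#6: worse on max drawdown (48 vs 22).
#7: worse on max drawdown (35 vs 22).
#8: worse on max drawdown (43 vs 22).
#9: worse on volatility (14.5 vs 12.4).
#10: worse on expected return (3.5 vs 5.3).
#11: worse on max drawdown (30 vs 22).
#12: worse on fees (93 vs 60).
No option is at least as good as #2 on every objective and strictly better on one.

No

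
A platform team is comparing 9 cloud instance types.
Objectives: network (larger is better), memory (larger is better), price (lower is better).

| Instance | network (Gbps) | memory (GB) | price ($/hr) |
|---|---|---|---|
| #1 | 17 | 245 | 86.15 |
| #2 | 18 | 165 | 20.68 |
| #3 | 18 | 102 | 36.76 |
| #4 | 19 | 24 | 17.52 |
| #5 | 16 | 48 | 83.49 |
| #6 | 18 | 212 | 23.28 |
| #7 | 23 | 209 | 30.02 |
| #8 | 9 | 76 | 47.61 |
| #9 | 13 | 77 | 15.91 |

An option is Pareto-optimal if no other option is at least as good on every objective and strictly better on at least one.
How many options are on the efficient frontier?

#1: not dominated (best memory).
#2: not dominated.
#3: dominated by #2 (network 18≥18, memory 165≥102, price 20.68≤36.76).
#4: not dominated.
#5: dominated by #2 (network 18≥16, memory 165≥48, price 20.68≤83.49).
#6: not dominated.
#7: not dominated (best network).
#8: dominated by #2 (network 18≥9, memory 165≥76, price 20.68≤47.61).
#9: not dominated (best price).
Pareto-optimal: #1, #2, #4, #6, #7, #9 → 6.

6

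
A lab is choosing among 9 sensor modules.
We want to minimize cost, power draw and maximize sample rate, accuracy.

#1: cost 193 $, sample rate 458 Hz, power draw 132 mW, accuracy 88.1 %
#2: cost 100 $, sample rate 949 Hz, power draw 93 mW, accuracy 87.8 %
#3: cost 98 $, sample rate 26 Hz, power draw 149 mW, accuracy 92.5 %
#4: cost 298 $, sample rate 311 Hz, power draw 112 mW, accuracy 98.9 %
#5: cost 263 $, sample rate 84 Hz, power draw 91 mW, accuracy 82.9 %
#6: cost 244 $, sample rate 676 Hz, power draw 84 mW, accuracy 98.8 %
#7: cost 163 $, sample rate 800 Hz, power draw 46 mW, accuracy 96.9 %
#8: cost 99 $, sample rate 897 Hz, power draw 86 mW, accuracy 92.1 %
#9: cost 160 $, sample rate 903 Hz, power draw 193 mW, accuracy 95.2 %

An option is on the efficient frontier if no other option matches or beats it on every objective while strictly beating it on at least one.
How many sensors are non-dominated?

#1: dominated by #7 (cost 163≤193, sample rate 800≥458, power draw 46≤132, accuracy 96.9≥88.1).
#2: not dominated (best sample rate).
#3: not dominated (best cost).
#4: not dominated (best accuracy).
#5: dominated by #6 (cost 244≤263, sample rate 676≥84, power draw 84≤91, accuracy 98.8≥82.9).
#6: not dominated.
#7: not dominated (best power draw).
#8: not dominated.
#9: not dominated.
Pareto-optimal: #2, #3, #4, #6, #7, #8, #9 → 7.

7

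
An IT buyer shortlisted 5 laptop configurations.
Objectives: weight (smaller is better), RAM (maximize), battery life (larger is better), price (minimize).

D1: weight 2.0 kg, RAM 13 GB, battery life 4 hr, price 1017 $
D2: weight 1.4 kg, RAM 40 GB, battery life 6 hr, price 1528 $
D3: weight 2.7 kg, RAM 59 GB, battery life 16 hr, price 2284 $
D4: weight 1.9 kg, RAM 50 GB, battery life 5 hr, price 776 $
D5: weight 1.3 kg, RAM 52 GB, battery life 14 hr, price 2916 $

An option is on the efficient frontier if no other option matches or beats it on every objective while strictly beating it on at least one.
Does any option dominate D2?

D1: worse on weight (2.0 vs 1.4).
D3: worse on weight (2.7 vs 1.4).
D4: worse on weight (1.9 vs 1.4).
D5: worse on price (2916 vs 1528).
No option is at least as good as D2 on every objective and strictly better on one.

No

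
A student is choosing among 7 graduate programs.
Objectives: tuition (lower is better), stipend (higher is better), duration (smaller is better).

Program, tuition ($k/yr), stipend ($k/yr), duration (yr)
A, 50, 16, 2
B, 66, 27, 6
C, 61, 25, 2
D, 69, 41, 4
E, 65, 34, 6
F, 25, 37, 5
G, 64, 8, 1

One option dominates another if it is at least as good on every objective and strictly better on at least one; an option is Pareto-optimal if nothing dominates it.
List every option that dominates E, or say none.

F

F: tuition 25≤65, stipend 37≥34, duration 5≤6 — dominates E.
Others (A, B, C, D, G) are each worse than E on at least one objective.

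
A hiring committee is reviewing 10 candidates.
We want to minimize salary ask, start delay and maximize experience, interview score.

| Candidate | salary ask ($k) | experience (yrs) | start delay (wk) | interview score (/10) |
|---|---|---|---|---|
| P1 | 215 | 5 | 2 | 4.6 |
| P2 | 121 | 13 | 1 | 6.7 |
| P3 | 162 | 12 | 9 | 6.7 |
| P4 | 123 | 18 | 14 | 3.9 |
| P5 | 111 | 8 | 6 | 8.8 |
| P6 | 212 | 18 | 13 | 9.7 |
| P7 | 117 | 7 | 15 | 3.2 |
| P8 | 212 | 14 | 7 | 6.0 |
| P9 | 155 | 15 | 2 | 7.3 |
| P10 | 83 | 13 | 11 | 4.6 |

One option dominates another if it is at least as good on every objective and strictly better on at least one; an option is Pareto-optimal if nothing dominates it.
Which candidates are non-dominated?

P1: dominated by P2 (salary ask 121≤215, experience 13≥5, start delay 1≤2, interview score 6.7≥4.6).
P2: not dominated (best start delay).
P3: dominated by P2 (salary ask 121≤162, experience 13≥12, start delay 1≤9, interview score 6.7≥6.7).
P4: not dominated.
P5: not dominated.
P6: not dominated (best interview score).
P7: dominated by P5 (salary ask 111≤117, experience 8≥7, start delay 6≤15, interview score 8.8≥3.2).
P8: dominated by P9 (salary ask 155≤212, experience 15≥14, start delay 2≤7, interview score 7.3≥6.0).
P9: not dominated.
P10: not dominated (best salary ask).

P2, P4, P5, P6, P9, P10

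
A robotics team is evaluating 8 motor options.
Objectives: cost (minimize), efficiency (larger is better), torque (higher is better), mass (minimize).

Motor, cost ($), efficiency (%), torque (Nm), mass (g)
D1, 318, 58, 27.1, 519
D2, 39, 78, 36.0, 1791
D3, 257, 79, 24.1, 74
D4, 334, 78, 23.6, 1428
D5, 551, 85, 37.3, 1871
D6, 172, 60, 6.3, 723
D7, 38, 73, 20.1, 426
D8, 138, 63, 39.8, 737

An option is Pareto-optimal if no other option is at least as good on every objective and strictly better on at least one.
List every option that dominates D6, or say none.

D7: cost 38≤172, efficiency 73≥60, torque 20.1≥6.3, mass 426≤723 — dominates D6.
Others (D1, D2, D3, D4, D5, D8) are each worse than D6 on at least one objective.

D7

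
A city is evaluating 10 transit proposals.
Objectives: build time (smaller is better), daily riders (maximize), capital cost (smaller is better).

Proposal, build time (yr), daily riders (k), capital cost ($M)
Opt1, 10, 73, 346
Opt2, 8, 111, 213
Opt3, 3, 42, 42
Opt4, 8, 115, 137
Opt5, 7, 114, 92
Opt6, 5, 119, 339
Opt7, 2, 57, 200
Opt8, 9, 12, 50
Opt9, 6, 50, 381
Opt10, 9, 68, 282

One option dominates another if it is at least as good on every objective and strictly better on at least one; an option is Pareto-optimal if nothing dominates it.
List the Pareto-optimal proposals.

Opt1: dominated by Opt2 (build time 8≤10, daily riders 111≥73, capital cost 213≤346).
Opt2: dominated by Opt4 (build time 8≤8, daily riders 115≥111, capital cost 137≤213).
Opt3: not dominated (best capital cost).
Opt4: not dominated.
Opt5: not dominated.
Opt6: not dominated (best daily riders).
Opt7: not dominated (best build time).
Opt8: dominated by Opt3 (build time 3≤9, daily riders 42≥12, capital cost 42≤50).
Opt9: dominated by Opt6 (build time 5≤6, daily riders 119≥50, capital cost 339≤381).
Opt10: dominated by Opt2 (build time 8≤9, daily riders 111≥68, capital cost 213≤282).

Opt3, Opt4, Opt5, Opt6, Opt7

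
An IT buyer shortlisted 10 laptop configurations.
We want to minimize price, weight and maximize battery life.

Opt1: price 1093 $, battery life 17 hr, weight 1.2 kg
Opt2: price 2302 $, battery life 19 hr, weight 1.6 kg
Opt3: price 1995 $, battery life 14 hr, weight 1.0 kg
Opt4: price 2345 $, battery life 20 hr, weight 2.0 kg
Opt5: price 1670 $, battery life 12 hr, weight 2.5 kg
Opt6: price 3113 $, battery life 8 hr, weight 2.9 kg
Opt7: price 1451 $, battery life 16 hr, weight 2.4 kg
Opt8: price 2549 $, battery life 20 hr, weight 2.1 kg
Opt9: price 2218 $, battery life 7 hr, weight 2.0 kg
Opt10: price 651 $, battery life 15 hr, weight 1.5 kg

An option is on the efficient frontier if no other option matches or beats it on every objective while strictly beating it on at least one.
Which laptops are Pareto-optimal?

Opt1, Opt2, Opt3, Opt4, Opt10

Opt1: not dominated.
Opt2: not dominated.
Opt3: not dominated (best weight).
Opt4: not dominated.
Opt5: dominated by Opt1 (price 1093≤1670, battery life 17≥12, weight 1.2≤2.5).
Opt6: dominated by Opt1 (price 1093≤3113, battery life 17≥8, weight 1.2≤2.9).
Opt7: dominated by Opt1 (price 1093≤1451, battery life 17≥16, weight 1.2≤2.4).
Opt8: dominated by Opt4 (price 2345≤2549, battery life 20≥20, weight 2.0≤2.1).
Opt9: dominated by Opt1 (price 1093≤2218, battery life 17≥7, weight 1.2≤2.0).
Opt10: not dominated (best price).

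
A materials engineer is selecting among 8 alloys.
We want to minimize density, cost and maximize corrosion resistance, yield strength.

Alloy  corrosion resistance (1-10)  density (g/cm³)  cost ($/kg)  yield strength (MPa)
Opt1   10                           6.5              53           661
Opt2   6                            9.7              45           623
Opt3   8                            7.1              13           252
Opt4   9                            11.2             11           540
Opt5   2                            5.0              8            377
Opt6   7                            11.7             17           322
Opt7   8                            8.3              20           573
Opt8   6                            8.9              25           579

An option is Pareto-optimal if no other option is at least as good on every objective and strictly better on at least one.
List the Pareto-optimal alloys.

Opt1, Opt2, Opt3, Opt4, Opt5, Opt7, Opt8

Opt1: not dominated (best corrosion resistance).
Opt2: not dominated.
Opt3: not dominated.
Opt4: not dominated.
Opt5: not dominated (best density).
Opt6: dominated by Opt4 (corrosion resistance 9≥7, density 11.2≤11.7, cost 11≤17, yield strength 540≥322).
Opt7: not dominated.
Opt8: not dominated.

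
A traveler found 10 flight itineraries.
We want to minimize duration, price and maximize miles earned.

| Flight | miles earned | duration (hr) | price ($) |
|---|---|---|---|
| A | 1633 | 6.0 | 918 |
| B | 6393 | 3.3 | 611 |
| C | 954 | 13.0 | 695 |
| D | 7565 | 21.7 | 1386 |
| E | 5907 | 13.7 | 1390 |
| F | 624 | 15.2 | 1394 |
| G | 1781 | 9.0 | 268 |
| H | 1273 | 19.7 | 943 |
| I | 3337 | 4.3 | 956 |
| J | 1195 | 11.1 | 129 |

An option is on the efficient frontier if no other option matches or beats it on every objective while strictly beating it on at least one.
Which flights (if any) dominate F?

A: miles earned 1633≥624, duration 6.0≤15.2, price 918≤1394 — dominates F.
B: miles earned 6393≥624, duration 3.3≤15.2, price 611≤1394 — dominates F.
C: miles earned 954≥624, duration 13.0≤15.2, price 695≤1394 — dominates F.
E: miles earned 5907≥624, duration 13.7≤15.2, price 1390≤1394 — dominates F.
G: miles earned 1781≥624, duration 9.0≤15.2, price 268≤1394 — dominates F.
I: miles earned 3337≥624, duration 4.3≤15.2, price 956≤1394 — dominates F.
J: miles earned 1195≥624, duration 11.1≤15.2, price 129≤1394 — dominates F.
Others (D, H) are each worse than F on at least one objective.

A, B, C, E, G, I, J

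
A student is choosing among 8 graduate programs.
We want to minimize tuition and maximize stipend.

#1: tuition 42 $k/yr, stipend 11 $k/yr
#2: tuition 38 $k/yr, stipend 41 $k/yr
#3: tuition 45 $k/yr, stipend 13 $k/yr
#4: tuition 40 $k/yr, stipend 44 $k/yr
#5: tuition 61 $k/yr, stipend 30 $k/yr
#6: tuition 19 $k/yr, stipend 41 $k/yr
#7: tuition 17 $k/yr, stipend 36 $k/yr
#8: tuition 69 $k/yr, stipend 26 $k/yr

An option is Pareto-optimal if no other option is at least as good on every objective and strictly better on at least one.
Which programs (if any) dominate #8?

#2, #4, #5, #6, #7

#2: tuition 38≤69, stipend 41≥26 — dominates #8.
#4: tuition 40≤69, stipend 44≥26 — dominates #8.
#5: tuition 61≤69, stipend 30≥26 — dominates #8.
#6: tuition 19≤69, stipend 41≥26 — dominates #8.
#7: tuition 17≤69, stipend 36≥26 — dominates #8.
Others (#1, #3) are each worse than #8 on at least one objective.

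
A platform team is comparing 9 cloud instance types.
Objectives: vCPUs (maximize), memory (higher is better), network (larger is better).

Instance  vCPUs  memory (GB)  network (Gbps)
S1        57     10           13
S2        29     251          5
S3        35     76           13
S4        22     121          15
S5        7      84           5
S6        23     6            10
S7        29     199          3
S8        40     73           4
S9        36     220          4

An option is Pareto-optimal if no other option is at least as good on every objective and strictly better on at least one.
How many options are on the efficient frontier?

6

S1: not dominated (best vCPUs).
S2: not dominated (best memory).
S3: not dominated.
S4: not dominated (best network).
S5: dominated by S2 (vCPUs 29≥7, memory 251≥84, network 5≥5).
S6: dominated by S1 (vCPUs 57≥23, memory 10≥6, network 13≥10).
S7: dominated by S2 (vCPUs 29≥29, memory 251≥199, network 5≥3).
S8: not dominated.
S9: not dominated.
Pareto-optimal: S1, S2, S3, S4, S8, S9 → 6.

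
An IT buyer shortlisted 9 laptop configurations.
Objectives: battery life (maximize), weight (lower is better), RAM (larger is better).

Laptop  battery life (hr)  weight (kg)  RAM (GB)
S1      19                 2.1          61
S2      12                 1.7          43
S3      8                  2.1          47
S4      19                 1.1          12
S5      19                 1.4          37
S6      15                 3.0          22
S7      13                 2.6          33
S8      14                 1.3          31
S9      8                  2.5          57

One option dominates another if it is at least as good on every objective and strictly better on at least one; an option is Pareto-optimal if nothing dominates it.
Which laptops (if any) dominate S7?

S1, S5

S1: battery life 19≥13, weight 2.1≤2.6, RAM 61≥33 — dominates S7.
S5: battery life 19≥13, weight 1.4≤2.6, RAM 37≥33 — dominates S7.
Others (S2, S3, S4, S6, S8, S9) are each worse than S7 on at least one objective.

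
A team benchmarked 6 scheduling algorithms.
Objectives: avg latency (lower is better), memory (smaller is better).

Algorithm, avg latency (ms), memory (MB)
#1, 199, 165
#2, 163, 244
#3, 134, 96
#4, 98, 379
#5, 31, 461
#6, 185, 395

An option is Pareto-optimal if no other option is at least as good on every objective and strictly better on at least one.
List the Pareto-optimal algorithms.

#1: dominated by #3 (avg latency 134≤199, memory 96≤165).
#2: dominated by #3 (avg latency 134≤163, memory 96≤244).
#3: not dominated (best memory).
#4: not dominated.
#5: not dominated (best avg latency).
#6: dominated by #2 (avg latency 163≤185, memory 244≤395).

#3, #4, #5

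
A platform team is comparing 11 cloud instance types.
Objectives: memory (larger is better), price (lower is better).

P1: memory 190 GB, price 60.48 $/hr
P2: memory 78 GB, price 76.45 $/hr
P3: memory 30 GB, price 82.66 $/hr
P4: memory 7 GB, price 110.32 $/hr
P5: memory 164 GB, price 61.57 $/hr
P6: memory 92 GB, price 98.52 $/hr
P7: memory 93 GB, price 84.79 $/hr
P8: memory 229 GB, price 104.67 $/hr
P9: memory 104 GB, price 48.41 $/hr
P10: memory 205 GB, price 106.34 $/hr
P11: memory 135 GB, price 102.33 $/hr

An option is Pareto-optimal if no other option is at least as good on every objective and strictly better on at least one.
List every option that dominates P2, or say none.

P1: memory 190≥78, price 60.48≤76.45 — dominates P2.
P5: memory 164≥78, price 61.57≤76.45 — dominates P2.
P9: memory 104≥78, price 48.41≤76.45 — dominates P2.
Others (P3, P4, P6, P7, P8, P10, P11) are each worse than P2 on at least one objective.

P1, P5, P9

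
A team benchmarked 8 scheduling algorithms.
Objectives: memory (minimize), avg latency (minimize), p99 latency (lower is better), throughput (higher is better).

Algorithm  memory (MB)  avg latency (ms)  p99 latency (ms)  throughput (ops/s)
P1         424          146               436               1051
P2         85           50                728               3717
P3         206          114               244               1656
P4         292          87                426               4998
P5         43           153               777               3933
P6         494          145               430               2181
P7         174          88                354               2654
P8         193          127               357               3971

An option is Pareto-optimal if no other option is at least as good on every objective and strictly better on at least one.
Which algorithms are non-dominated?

P1: dominated by P3 (memory 206≤424, avg latency 114≤146, p99 latency 244≤436, throughput 1656≥1051).
P2: not dominated (best avg latency).
P3: not dominated (best p99 latency).
P4: not dominated (best throughput).
P5: not dominated (best memory).
P6: dominated by P4 (memory 292≤494, avg latency 87≤145, p99 latency 426≤430, throughput 4998≥2181).
P7: not dominated.
P8: not dominated.

P2, P3, P4, P5, P7, P8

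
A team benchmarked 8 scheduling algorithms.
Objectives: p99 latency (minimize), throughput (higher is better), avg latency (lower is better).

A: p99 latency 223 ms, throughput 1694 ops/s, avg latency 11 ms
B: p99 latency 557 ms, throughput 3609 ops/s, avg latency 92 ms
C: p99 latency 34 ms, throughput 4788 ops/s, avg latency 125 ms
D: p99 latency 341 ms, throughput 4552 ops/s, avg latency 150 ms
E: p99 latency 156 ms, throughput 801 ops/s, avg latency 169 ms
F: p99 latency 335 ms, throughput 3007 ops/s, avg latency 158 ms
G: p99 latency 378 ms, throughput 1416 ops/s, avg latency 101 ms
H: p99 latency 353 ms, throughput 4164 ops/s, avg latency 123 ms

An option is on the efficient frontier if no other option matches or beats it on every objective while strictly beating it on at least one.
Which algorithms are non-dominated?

A, B, C, H

A: not dominated (best avg latency).
B: not dominated.
C: not dominated (best p99 latency).
D: dominated by C (p99 latency 34≤341, throughput 4788≥4552, avg latency 125≤150).
E: dominated by C (p99 latency 34≤156, throughput 4788≥801, avg latency 125≤169).
F: dominated by C (p99 latency 34≤335, throughput 4788≥3007, avg latency 125≤158).
G: dominated by A (p99 latency 223≤378, throughput 1694≥1416, avg latency 11≤101).
H: not dominated.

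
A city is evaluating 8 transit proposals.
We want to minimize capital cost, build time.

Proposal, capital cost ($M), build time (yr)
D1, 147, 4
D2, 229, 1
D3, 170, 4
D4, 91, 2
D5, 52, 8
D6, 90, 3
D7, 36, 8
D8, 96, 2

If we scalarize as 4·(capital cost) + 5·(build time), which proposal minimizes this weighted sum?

D1: 4·147 + 5·4 = 608
D2: 4·229 + 5·1 = 921
D3: 4·170 + 5·4 = 700
D4: 4·91 + 5·2 = 374
D5: 4·52 + 5·8 = 248
D6: 4·90 + 5·3 = 375
D7: 4·36 + 5·8 = 184
D8: 4·96 + 5·2 = 394
Lowest: D7 at 184.

D7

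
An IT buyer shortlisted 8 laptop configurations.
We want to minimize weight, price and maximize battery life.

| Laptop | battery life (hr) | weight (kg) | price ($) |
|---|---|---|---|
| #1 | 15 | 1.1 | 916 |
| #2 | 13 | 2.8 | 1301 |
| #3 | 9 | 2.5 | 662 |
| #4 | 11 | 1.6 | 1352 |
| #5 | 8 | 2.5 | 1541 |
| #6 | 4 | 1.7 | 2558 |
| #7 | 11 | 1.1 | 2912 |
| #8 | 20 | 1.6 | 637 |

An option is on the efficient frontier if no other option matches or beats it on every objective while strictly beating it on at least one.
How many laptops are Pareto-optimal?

2

#1: not dominated.
#2: dominated by #1 (battery life 15≥13, weight 1.1≤2.8, price 916≤1301).
#3: dominated by #8 (battery life 20≥9, weight 1.6≤2.5, price 637≤662).
#4: dominated by #1 (battery life 15≥11, weight 1.1≤1.6, price 916≤1352).
#5: dominated by #1 (battery life 15≥8, weight 1.1≤2.5, price 916≤1541).
#6: dominated by #1 (battery life 15≥4, weight 1.1≤1.7, price 916≤2558).
#7: dominated by #1 (battery life 15≥11, weight 1.1≤1.1, price 916≤2912).
#8: not dominated (best battery life).
Pareto-optimal: #1, #8 → 2.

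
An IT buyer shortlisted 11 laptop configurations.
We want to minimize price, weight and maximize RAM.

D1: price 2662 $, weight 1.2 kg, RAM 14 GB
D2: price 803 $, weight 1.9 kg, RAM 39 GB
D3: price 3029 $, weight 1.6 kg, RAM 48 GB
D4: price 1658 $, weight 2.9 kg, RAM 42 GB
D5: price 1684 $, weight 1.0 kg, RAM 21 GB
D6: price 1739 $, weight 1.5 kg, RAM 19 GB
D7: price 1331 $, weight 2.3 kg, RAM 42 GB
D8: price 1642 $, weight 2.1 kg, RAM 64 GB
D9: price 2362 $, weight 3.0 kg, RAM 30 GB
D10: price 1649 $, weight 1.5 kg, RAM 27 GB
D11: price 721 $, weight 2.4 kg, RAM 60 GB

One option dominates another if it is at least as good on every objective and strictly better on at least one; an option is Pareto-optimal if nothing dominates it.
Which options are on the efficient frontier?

D1: dominated by D5 (price 1684≤2662, weight 1.0≤1.2, RAM 21≥14).
D2: not dominated.
D3: not dominated.
D4: dominated by D7 (price 1331≤1658, weight 2.3≤2.9, RAM 42≥42).
D5: not dominated (best weight).
D6: dominated by D5 (price 1684≤1739, weight 1.0≤1.5, RAM 21≥19).
D7: not dominated.
D8: not dominated (best RAM).
D9: dominated by D2 (price 803≤2362, weight 1.9≤3.0, RAM 39≥30).
D10: not dominated.
D11: not dominated (best price).

D2, D3, D5, D7, D8, D10, D11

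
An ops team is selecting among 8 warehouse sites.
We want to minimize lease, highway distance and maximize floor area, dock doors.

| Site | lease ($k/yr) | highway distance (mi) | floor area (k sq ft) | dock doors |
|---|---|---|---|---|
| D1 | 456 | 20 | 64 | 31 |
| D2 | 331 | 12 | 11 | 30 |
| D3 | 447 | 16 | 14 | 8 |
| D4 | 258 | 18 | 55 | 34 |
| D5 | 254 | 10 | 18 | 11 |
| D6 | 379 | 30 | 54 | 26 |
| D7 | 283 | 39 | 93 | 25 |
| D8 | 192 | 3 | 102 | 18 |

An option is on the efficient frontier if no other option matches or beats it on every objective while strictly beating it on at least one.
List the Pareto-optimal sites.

D1, D2, D4, D7, D8

D1: not dominated.
D2: not dominated.
D3: dominated by D5 (lease 254≤447, highway distance 10≤16, floor area 18≥14, dock doors 11≥8).
D4: not dominated (best dock doors).
D5: dominated by D8 (lease 192≤254, highway distance 3≤10, floor area 102≥18, dock doors 18≥11).
D6: dominated by D4 (lease 258≤379, highway distance 18≤30, floor area 55≥54, dock doors 34≥26).
D7: not dominated.
D8: not dominated (best lease).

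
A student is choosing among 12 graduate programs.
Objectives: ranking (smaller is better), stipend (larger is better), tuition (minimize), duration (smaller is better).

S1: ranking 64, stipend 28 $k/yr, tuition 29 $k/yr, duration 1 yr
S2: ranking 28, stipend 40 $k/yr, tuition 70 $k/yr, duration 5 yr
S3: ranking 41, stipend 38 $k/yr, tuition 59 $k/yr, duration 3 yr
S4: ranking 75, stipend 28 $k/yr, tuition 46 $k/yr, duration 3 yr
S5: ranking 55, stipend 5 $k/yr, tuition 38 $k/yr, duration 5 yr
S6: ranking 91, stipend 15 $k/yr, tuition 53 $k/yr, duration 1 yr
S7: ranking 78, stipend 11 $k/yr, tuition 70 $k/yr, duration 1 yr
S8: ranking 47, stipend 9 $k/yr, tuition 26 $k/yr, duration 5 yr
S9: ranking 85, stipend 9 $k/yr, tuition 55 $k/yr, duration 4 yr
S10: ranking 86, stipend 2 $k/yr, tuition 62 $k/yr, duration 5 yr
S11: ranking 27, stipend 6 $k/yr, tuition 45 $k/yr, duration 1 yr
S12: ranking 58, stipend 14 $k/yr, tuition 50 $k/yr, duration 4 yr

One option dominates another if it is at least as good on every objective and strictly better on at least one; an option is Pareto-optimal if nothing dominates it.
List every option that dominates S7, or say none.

S1: ranking 64≤78, stipend 28≥11, tuition 29≤70, duration 1≤1 — dominates S7.
Others (S2, S3, S4, S5, S6, S8, S9, S10, S11, S12) are each worse than S7 on at least one objective.

S1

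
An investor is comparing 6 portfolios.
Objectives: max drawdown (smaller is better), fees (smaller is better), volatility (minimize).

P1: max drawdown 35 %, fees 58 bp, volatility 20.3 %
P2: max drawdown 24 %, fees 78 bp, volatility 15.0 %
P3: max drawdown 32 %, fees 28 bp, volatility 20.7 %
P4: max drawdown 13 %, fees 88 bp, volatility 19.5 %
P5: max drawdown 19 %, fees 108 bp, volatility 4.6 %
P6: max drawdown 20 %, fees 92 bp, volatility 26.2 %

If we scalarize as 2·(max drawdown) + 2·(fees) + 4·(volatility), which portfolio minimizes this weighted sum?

P1: 2·35 + 2·58 + 4·20.3 = 267.2
P2: 2·24 + 2·78 + 4·15.0 = 264.0
P3: 2·32 + 2·28 + 4·20.7 = 202.8
P4: 2·13 + 2·88 + 4·19.5 = 280.0
P5: 2·19 + 2·108 + 4·4.6 = 272.4
P6: 2·20 + 2·92 + 4·26.2 = 328.8
Lowest: P3 at 202.8.

P3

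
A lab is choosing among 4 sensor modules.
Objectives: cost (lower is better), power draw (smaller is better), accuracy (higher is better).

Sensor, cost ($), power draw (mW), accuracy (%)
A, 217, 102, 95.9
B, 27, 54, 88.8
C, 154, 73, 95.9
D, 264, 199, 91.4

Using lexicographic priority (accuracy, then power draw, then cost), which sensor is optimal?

First maximize accuracy: best is 95.9, kept {A, C}.
Then minimize power draw: best is 73, kept {C}.

C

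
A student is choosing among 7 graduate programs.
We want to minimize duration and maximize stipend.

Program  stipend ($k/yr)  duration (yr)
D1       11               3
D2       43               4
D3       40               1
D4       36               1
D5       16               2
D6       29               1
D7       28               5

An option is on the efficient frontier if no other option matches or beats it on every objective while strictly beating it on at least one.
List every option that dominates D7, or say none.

D2: stipend 43≥28, duration 4≤5 — dominates D7.
D3: stipend 40≥28, duration 1≤5 — dominates D7.
D4: stipend 36≥28, duration 1≤5 — dominates D7.
D6: stipend 29≥28, duration 1≤5 — dominates D7.
Others (D1, D5) are each worse than D7 on at least one objective.

D2, D3, D4, D6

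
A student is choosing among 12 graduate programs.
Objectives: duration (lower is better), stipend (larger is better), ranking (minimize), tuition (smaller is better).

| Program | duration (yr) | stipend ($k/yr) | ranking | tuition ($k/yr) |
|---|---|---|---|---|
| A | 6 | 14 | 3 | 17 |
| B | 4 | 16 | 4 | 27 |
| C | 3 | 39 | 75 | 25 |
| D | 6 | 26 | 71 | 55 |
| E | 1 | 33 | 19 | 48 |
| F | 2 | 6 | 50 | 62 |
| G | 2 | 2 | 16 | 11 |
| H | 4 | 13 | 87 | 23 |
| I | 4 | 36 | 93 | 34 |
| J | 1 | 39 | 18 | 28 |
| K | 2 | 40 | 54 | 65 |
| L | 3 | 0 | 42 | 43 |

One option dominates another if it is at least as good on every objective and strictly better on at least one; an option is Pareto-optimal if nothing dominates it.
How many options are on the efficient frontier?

A: not dominated (best ranking).
B: not dominated.
C: not dominated.
D: dominated by E (duration 1≤6, stipend 33≥26, ranking 19≤71, tuition 48≤55).
E: dominated by J (duration 1≤1, stipend 39≥33, ranking 18≤19, tuition 28≤48).
F: dominated by E (duration 1≤2, stipend 33≥6, ranking 19≤50, tuition 48≤62).
G: not dominated (best tuition).
H: not dominated.
I: dominated by C (duration 3≤4, stipend 39≥36, ranking 75≤93, tuition 25≤34).
J: not dominated.
K: not dominated (best stipend).
L: dominated by G (duration 2≤3, stipend 2≥0, ranking 16≤42, tuition 11≤43).
Pareto-optimal: A, B, C, G, H, J, K → 7.

7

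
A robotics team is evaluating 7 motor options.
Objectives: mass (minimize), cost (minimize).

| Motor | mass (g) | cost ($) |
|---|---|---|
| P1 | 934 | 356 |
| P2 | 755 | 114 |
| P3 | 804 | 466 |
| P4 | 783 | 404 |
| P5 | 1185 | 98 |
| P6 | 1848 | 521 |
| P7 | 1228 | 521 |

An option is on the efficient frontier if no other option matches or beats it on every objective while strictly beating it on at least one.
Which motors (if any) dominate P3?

P2: mass 755≤804, cost 114≤466 — dominates P3.
P4: mass 783≤804, cost 404≤466 — dominates P3.
Others (P1, P5, P6, P7) are each worse than P3 on at least one objective.

P2, P4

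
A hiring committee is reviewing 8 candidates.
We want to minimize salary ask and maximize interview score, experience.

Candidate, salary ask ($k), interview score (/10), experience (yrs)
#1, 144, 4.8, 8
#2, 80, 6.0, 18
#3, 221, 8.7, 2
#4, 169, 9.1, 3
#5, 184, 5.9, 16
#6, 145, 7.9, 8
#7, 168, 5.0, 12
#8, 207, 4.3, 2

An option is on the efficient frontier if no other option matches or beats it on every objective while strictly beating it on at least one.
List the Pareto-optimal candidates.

#2, #4, #6

#1: dominated by #2 (salary ask 80≤144, interview score 6.0≥4.8, experience 18≥8).
#2: not dominated (best salary ask).
#3: dominated by #4 (salary ask 169≤221, interview score 9.1≥8.7, experience 3≥2).
#4: not dominated (best interview score).
#5: dominated by #2 (salary ask 80≤184, interview score 6.0≥5.9, experience 18≥16).
#6: not dominated.
#7: dominated by #2 (salary ask 80≤168, interview score 6.0≥5.0, experience 18≥12).
#8: dominated by #1 (salary ask 144≤207, interview score 4.8≥4.3, experience 8≥2).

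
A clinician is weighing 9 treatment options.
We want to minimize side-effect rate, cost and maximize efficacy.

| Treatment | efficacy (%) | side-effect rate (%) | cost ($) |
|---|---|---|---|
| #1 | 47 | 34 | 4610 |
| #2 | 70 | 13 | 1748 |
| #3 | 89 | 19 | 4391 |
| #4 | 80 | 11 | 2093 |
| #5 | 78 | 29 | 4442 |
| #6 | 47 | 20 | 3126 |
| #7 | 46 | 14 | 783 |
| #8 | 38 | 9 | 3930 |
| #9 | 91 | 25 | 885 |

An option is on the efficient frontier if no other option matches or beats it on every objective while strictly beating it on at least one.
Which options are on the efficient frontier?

#2, #3, #4, #7, #8, #9

#1: dominated by #2 (efficacy 70≥47, side-effect rate 13≤34, cost 1748≤4610).
#2: not dominated.
#3: not dominated.
#4: not dominated.
#5: dominated by #3 (efficacy 89≥78, side-effect rate 19≤29, cost 4391≤4442).
#6: dominated by #2 (efficacy 70≥47, side-effect rate 13≤20, cost 1748≤3126).
#7: not dominated (best cost).
#8: not dominated (best side-effect rate).
#9: not dominated (best efficacy).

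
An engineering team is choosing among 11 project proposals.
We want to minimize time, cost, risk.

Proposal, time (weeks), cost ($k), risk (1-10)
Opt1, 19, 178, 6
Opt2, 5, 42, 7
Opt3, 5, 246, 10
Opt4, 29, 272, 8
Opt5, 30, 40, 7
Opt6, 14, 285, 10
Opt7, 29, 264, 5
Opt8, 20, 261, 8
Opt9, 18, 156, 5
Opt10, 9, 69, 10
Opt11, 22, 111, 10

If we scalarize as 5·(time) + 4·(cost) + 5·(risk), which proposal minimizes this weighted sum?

Opt1: 5·19 + 4·178 + 5·6 = 837
Opt2: 5·5 + 4·42 + 5·7 = 228
Opt3: 5·5 + 4·246 + 5·10 = 1059
Opt4: 5·29 + 4·272 + 5·8 = 1273
Opt5: 5·30 + 4·40 + 5·7 = 345
Opt6: 5·14 + 4·285 + 5·10 = 1260
Opt7: 5·29 + 4·264 + 5·5 = 1226
Opt8: 5·20 + 4·261 + 5·8 = 1184
Opt9: 5·18 + 4·156 + 5·5 = 739
Opt10: 5·9 + 4·69 + 5·10 = 371
Opt11: 5·22 + 4·111 + 5·10 = 604
Lowest: Opt2 at 228.

Opt2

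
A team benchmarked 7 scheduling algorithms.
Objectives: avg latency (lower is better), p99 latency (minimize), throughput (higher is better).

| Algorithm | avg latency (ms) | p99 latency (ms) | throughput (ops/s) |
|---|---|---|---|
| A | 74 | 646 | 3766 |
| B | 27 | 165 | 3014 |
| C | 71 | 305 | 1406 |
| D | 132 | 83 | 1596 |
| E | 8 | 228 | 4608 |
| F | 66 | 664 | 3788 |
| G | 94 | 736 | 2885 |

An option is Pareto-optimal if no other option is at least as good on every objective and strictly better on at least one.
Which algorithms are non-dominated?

A: dominated by E (avg latency 8≤74, p99 latency 228≤646, throughput 4608≥3766).
B: not dominated.
C: dominated by B (avg latency 27≤71, p99 latency 165≤305, throughput 3014≥1406).
D: not dominated (best p99 latency).
E: not dominated (best avg latency).
F: dominated by E (avg latency 8≤66, p99 latency 228≤664, throughput 4608≥3788).
G: dominated by A (avg latency 74≤94, p99 latency 646≤736, throughput 3766≥2885).

B, D, E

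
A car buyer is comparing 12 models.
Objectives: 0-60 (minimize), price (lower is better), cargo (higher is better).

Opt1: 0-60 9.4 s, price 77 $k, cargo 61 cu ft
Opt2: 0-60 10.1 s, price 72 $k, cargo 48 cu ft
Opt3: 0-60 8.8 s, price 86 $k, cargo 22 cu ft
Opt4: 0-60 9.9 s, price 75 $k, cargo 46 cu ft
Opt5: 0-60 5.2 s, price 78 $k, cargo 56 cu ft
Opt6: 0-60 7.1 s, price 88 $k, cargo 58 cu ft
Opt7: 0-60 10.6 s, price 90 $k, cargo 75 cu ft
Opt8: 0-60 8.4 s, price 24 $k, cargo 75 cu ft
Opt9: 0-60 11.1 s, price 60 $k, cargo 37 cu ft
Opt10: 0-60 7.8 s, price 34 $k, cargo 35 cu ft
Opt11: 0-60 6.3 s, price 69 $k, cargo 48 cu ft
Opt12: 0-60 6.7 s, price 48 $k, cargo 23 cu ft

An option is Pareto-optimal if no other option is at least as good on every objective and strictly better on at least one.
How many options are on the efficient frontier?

6

Opt1: dominated by Opt8 (0-60 8.4≤9.4, price 24≤77, cargo 75≥61).
Opt2: dominated by Opt8 (0-60 8.4≤10.1, price 24≤72, cargo 75≥48).
Opt3: dominated by Opt5 (0-60 5.2≤8.8, price 78≤86, cargo 56≥22).
Opt4: dominated by Opt8 (0-60 8.4≤9.9, price 24≤75, cargo 75≥46).
Opt5: not dominated (best 0-60).
Opt6: not dominated.
Opt7: dominated by Opt8 (0-60 8.4≤10.6, price 24≤90, cargo 75≥75).
Opt8: not dominated (best price).
Opt9: dominated by Opt8 (0-60 8.4≤11.1, price 24≤60, cargo 75≥37).
Opt10: not dominated.
Opt11: not dominated.
Opt12: not dominated.
Pareto-optimal: Opt5, Opt6, Opt8, Opt10, Opt11, Opt12 → 6.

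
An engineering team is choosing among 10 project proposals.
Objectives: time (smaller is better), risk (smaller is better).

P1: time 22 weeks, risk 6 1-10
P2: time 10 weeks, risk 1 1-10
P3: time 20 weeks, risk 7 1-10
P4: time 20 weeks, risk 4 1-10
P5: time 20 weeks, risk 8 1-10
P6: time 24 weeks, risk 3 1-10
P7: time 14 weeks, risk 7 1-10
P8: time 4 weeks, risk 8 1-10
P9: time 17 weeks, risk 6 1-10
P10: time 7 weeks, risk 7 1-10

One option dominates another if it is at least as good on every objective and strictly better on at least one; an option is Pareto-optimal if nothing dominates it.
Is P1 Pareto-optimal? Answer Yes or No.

P2 vs P1: time 10≤22, risk 1≤6 — P2 is at least as good on every objective and strictly better on at least one, so P2 dominates P1.

No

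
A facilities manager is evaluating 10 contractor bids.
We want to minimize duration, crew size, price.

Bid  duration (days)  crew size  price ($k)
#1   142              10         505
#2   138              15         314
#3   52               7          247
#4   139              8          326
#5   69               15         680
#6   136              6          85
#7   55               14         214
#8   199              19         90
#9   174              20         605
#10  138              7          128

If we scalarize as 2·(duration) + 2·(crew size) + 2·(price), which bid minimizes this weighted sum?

#1: 2·142 + 2·10 + 2·505 = 1314
#2: 2·138 + 2·15 + 2·314 = 934
#3: 2·52 + 2·7 + 2·247 = 612
#4: 2·139 + 2·8 + 2·326 = 946
#5: 2·69 + 2·15 + 2·680 = 1528
#6: 2·136 + 2·6 + 2·85 = 454
#7: 2·55 + 2·14 + 2·214 = 566
#8: 2·199 + 2·19 + 2·90 = 616
#9: 2·174 + 2·20 + 2·605 = 1598
#10: 2·138 + 2·7 + 2·128 = 546
Lowest: #6 at 454.

#6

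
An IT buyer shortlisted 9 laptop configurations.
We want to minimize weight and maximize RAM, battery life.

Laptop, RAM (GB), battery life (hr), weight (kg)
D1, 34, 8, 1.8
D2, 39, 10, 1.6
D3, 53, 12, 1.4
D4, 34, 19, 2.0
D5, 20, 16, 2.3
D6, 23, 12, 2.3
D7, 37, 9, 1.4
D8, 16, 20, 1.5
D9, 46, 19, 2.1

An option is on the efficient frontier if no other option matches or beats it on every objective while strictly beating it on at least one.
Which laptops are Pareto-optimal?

D3, D4, D8, D9

D1: dominated by D2 (RAM 39≥34, battery life 10≥8, weight 1.6≤1.8).
D2: dominated by D3 (RAM 53≥39, battery life 12≥10, weight 1.4≤1.6).
D3: not dominated (best RAM).
D4: not dominated.
D5: dominated by D4 (RAM 34≥20, battery life 19≥16, weight 2.0≤2.3).
D6: dominated by D3 (RAM 53≥23, battery life 12≥12, weight 1.4≤2.3).
D7: dominated by D3 (RAM 53≥37, battery life 12≥9, weight 1.4≤1.4).
D8: not dominated (best battery life).
D9: not dominated.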